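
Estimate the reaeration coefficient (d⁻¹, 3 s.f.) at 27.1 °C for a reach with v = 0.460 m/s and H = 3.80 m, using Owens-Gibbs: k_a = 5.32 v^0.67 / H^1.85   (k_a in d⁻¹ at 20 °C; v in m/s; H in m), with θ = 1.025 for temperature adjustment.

k_a ≈ 0.319 d⁻¹

k_a(20) = 5.32 × 0.460^0.67 / 3.80^1.85 = 5.32 × 0.5944 / 11.82 = 0.2675 d⁻¹.
k_a(27.1) = 0.2675 × 1.025^(27.1−20) = 0.2675 × 1.192 = 0.3188 d⁻¹.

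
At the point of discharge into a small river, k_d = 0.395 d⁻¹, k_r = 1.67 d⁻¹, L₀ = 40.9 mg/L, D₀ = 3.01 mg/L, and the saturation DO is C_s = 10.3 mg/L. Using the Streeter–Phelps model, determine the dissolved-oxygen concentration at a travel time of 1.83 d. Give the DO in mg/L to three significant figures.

DO ≈ 4.60 mg/L

k_d L₀/(k_r−k_d) = 0.395×40.9/(1.67−0.395) = 16.16/1.275 = 12.67 mg/L.
e^(−k_d t) = e^(−0.395×1.830) = 0.4854; e^(−k_r t) = e^(−1.67×1.830) = 0.04707.
D = 12.67 × (0.4854 − 0.04707) + 3.01 × 0.04707 = 5.554 + 0.1417 = 5.695 mg/L.
DO = C_s − D = 10.3 − 5.695 = 4.605 mg/L.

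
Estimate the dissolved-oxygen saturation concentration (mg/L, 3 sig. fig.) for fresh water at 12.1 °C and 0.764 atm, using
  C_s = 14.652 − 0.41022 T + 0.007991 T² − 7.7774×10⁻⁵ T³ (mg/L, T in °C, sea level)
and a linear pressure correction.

C_s ≈ 8.19 mg/L

At sea level: C_s = 14.652 − 0.41022×12.1 + 0.007991×12.1² − 7.7774×10⁻⁵×12.1³ = 10.72 mg/L.
Pressure correction: C_s' = 10.72 × 0.764 = 8.190 mg/L.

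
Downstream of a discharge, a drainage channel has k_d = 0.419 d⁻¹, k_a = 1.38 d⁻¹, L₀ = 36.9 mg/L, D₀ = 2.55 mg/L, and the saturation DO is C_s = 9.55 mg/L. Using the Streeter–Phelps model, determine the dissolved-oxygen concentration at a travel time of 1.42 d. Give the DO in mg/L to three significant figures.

DO ≈ 2.58 mg/L

k_d L₀/(k_a−k_d) = 0.419×36.9/(1.38−0.419) = 15.46/0.9610 = 16.09 mg/L.
e^(−k_d t) = e^(−0.419×1.420) = 0.5516; e^(−k_a t) = e^(−1.38×1.420) = 0.1409.
D = 16.09 × (0.5516 − 0.1409) + 2.55 × 0.1409 = 6.607 + 0.3593 = 6.966 mg/L.
DO = C_s − D = 9.55 − 6.966 = 2.584 mg/L.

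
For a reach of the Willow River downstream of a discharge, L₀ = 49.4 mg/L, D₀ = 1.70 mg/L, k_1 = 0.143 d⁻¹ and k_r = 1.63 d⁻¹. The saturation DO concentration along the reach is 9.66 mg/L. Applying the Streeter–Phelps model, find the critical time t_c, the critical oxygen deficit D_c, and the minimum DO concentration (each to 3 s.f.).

t_c ≈ 1.34 d; D_c ≈ 3.58 mg/L; min DO ≈ 6.08 mg/L

With k_r/k_1 = 11.40 and 1 − D₀(k_r−k_1)/(k_1 L₀) = 0.6422,
t_c = ln(11.40 × 0.6422) / (1.63 − 0.143) = ln(7.320) / 1.487 = 1.991/1.487 = 1.339 d.
L(t_c) = L₀ e^(−k_1 t_c) = 49.4 × 0.8258 = 40.79 mg/L, and at the critical point k_r D_c = k_1 L, so D_c = (0.143/1.63) × 40.79 = 3.579 mg/L.
Minimum DO = C_s − D_c = 9.66 − 3.579 = 6.081 mg/L.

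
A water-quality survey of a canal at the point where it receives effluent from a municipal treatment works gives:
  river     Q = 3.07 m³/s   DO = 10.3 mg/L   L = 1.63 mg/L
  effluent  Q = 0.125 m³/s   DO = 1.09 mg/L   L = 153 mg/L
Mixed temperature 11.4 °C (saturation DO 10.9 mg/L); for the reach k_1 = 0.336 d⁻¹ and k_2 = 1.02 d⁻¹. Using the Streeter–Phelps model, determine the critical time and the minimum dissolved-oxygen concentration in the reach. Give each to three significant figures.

Mixed DO = (3.07×10.3 + 0.125×1.09)/(3.07+0.125) = 31.76/3.195 = 9.940 mg/L.
Mixed L₀ = (3.07×1.63 + 0.125×153)/(3.195) = 24.13/3.195 = 7.552 mg/L.
Initial deficit D₀ = C_s − DO₀ = 10.9 − 9.940 = 0.9603 mg/L.
t_c = (1/0.6840) ln[(1.02/0.336)(1 − 0.9603×0.6840/(0.336×7.552))] = 1.462 × ln(2.250) = 1.185 d.
D_c = (0.336/1.02) × 7.552 × e^(−0.336×1.185) = 0.3294 × 7.552 × 0.6714 = 1.670 mg/L.
Minimum DO = 10.9 − 1.670 = 9.230 mg/L.

t_c ≈ 1.19 d; minimum DO ≈ 9.23 mg/L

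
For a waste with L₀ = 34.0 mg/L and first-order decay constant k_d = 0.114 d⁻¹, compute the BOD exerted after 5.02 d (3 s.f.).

y_t = L₀(1 − e^(−k_d t)) = 34.0 × (1 − e^(−0.114×5.02))
= 34.0 × (1 − 0.5642) = 34.0 × 0.4358 = 14.82 mg/L.

y ≈ 14.8 mg/L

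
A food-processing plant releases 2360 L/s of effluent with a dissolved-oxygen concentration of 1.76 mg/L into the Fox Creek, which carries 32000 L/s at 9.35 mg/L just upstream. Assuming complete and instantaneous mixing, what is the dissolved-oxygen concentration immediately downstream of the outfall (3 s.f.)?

Flow-weighted mixing: C = (Q_r C_r + Q_w C_w)/(Q_r + Q_w)
= (32000×9.35 + 2360×1.76)/(32000 + 2360) = 303400/34360 = 8.829 mg/L.

8.83 mg/L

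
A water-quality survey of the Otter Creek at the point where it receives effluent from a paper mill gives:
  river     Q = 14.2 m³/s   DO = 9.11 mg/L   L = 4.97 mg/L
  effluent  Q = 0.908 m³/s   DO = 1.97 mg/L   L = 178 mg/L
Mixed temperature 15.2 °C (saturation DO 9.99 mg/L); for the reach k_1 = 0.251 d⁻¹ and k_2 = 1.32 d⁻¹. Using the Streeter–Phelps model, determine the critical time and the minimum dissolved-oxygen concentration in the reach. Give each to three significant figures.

t_c ≈ 1.13 d; minimum DO ≈ 7.79 mg/L

Mixed DO = (14.2×9.11 + 0.908×1.97)/(14.2+0.908) = 131.2/15.11 = 8.681 mg/L.
Mixed L₀ = (14.2×4.97 + 0.908×178)/(15.11) = 232.2/15.11 = 15.37 mg/L.
Initial deficit D₀ = C_s − DO₀ = 9.99 − 8.681 = 1.309 mg/L.
t_c = (1/1.069) ln[(1.32/0.251)(1 − 1.309×1.069/(0.251×15.37))] = 0.9355 × ln(3.351) = 1.131 d.
D_c = (0.251/1.32) × 15.37 × e^(−0.251×1.131) = 0.1902 × 15.37 × 0.7528 = 2.200 mg/L.
Minimum DO = 9.99 − 2.200 = 7.790 mg/L.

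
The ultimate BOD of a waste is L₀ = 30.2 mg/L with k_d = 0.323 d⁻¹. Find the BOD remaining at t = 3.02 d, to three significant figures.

L ≈ 11.4 mg/L

L_t = L₀ e^(−k_d t) = 30.2 × e^(−0.323×3.02) = 30.2 × 0.3770 = 11.39 mg/L.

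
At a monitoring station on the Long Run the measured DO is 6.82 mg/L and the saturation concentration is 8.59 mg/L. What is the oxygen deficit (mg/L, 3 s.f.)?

D ≈ 1.77 mg/L

D = C_s − C = 8.59 − 6.82 = 1.77 mg/L.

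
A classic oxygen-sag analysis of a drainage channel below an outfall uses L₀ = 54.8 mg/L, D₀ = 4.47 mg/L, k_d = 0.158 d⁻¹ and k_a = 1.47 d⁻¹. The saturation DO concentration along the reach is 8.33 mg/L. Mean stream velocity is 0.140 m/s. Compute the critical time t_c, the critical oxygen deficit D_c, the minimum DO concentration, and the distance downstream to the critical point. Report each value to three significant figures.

With k_a/k_d = 9.304 and 1 − D₀(k_a−k_d)/(k_d L₀) = 0.3227,
t_c = ln(9.304 × 0.3227) / (1.47 − 0.158) = ln(3.002) / 1.312 = 1.099/1.312 = 0.8379 d.
L(t_c) = L₀ e^(−k_d t_c) = 54.8 × 0.8760 = 48.01 mg/L, and at the critical point k_a D_c = k_d L, so D_c = (0.158/1.47) × 48.01 = 5.160 mg/L.
Minimum DO = C_s − D_c = 8.33 − 5.160 = 3.170 mg/L.
x_c = v t_c = 0.140 m/s × 0.8379 d × 86400 s/d = 10130 m ≈ 10.1 km.

t_c ≈ 0.838 d; D_c ≈ 5.16 mg/L; min DO ≈ 3.17 mg/L; x_c ≈ 10.1 km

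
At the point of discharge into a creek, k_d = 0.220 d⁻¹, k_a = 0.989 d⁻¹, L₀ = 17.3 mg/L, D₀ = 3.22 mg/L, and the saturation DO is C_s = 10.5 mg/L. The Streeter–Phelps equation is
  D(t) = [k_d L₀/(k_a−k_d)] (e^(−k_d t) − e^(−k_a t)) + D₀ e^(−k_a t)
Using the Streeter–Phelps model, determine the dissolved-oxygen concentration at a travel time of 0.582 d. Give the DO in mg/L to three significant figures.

DO ≈ 7.12 mg/L

k_d L₀/(k_a−k_d) = 0.220×17.3/(0.989−0.220) = 3.806/0.7690 = 4.949 mg/L.
e^(−k_d t) = e^(−0.220×0.5820) = 0.8798; e^(−k_a t) = e^(−0.989×0.5820) = 0.5624.
D = 4.949 × (0.8798 − 0.5624) + 3.22 × 0.5624 = 1.571 + 1.811 = 3.382 mg/L.
DO = C_s − D = 10.5 − 3.382 = 7.118 mg/L.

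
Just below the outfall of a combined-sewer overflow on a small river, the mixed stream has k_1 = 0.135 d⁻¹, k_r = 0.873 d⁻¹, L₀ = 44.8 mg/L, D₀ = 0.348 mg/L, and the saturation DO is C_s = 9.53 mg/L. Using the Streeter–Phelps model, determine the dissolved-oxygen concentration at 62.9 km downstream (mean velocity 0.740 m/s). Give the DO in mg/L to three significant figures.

DO ≈ 5.68 mg/L

Travel time t = x/v = 62.9 km / (0.740 m/s) = 62900 m / 0.740 m/s = 85000 s = 0.9838 d.
k_1 L₀/(k_r−k_1) = 0.135×44.8/(0.873−0.135) = 6.048/0.7380 = 8.195 mg/L.
e^(−k_1 t) = e^(−0.135×0.9838) = 0.8756; e^(−k_r t) = e^(−0.873×0.9838) = 0.4236.
D = 8.195 × (0.8756 − 0.4236) + 0.348 × 0.4236 = 3.704 + 0.1474 = 3.851 mg/L.
DO = C_s − D = 9.53 − 3.851 = 5.679 mg/L.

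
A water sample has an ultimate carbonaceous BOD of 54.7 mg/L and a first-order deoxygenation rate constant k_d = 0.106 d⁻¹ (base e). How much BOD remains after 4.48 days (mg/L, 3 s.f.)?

L_t = L₀ e^(−k_d t) = 54.7 × e^(−0.106×4.48) = 54.7 × 0.6220 = 34.02 mg/L.

L ≈ 34.0 mg/L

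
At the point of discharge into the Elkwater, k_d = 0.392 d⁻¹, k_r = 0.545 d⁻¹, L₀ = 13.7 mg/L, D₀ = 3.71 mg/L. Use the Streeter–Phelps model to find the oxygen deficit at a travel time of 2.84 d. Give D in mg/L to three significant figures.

D ≈ 4.85 mg/L

k_d L₀/(k_r−k_d) = 0.392×13.7/(0.545−0.392) = 5.370/0.1530 = 35.10 mg/L.
e^(−k_d t) = e^(−0.392×2.840) = 0.3285; e^(−k_r t) = e^(−0.545×2.840) = 0.2127.
D = 35.10 × (0.3285 − 0.2127) + 3.71 × 0.2127 = 4.063 + 0.7892 = 4.853 mg/L.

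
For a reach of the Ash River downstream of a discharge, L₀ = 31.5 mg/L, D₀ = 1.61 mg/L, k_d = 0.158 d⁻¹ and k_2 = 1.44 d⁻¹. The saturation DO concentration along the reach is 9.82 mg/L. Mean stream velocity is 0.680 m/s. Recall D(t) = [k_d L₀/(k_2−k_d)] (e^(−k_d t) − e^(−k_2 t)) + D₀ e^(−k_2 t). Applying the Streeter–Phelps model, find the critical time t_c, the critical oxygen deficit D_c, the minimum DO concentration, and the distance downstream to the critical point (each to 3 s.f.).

With k_2/k_d = 9.114 and 1 − D₀(k_2−k_d)/(k_d L₀) = 0.5853,
t_c = ln(9.114 × 0.5853) / (1.44 − 0.158) = ln(5.334) / 1.282 = 1.674/1.282 = 1.306 d.
D_c = (k_d/k_2) L₀ e^(−k_d t_c) = (0.158/1.44) × 31.5 × e^(−0.158×1.306) = 0.1097 × 31.5 × 0.8136 = 2.812 mg/L.
Minimum DO = C_s − D_c = 9.82 − 2.812 = 7.008 mg/L.
x_c = v t_c = 0.680 m/s × 1.306 d × 86400 s/d = 76720 m ≈ 76.7 km.

t_c ≈ 1.31 d; D_c ≈ 2.81 mg/L; min DO ≈ 7.01 mg/L; x_c ≈ 76.7 km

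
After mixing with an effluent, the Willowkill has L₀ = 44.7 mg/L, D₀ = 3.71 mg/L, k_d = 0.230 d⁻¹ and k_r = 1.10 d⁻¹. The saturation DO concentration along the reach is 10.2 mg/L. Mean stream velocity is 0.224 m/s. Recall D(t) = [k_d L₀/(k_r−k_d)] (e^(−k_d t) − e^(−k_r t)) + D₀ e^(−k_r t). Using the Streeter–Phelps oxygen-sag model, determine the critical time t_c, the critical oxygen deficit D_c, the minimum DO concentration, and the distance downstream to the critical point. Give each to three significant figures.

t_c = [1/(k_r−k_d)] ln[(k_r/k_d)(1 − D₀(k_r−k_d)/(k_d L₀))]
= [1/(1.10−0.230)] ln[(1.10/0.230)(1 − 3.71×0.8700/(0.230×44.7))]
= (1/0.8700) ln[4.783 × 0.6861] = 1.149 × ln(3.281) = 1.149 × 1.188 = 1.366 d.
D_c = (k_d/k_r) L₀ e^(−k_d t_c) = (0.230/1.10) × 44.7 × e^(−0.230×1.366) = 0.2091 × 44.7 × 0.7304 = 6.827 mg/L.
Minimum DO = C_s − D_c = 10.2 − 6.827 = 3.373 mg/L.
x_c = v t_c = 0.224 m/s × 1.366 d × 86400 s/d = 26430 m ≈ 26.4 km.

t_c ≈ 1.37 d; D_c ≈ 6.83 mg/L; min DO ≈ 3.37 mg/L; x_c ≈ 26.4 km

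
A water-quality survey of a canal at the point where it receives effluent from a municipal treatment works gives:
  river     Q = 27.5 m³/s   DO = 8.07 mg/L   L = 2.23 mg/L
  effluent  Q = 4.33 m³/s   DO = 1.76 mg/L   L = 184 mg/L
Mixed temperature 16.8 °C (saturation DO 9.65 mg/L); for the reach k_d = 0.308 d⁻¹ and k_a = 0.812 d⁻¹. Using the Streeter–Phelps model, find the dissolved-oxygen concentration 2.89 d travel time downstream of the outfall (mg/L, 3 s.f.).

DO ≈ 4.23 mg/L

Mixed DO = (27.5×8.07 + 4.33×1.76)/(27.5+4.33) = 229.5/31.83 = 7.212 mg/L.
Mixed L₀ = (27.5×2.23 + 4.33×184)/(31.83) = 858.0/31.83 = 26.96 mg/L.
Initial deficit D₀ = C_s − DO₀ = 9.65 − 7.212 = 2.438 mg/L.
D(2.89) = [0.308×26.96/(0.812−0.308)](e^(−0.308×2.89) − e^(−0.812×2.89)) + 2.438 e^(−0.812×2.89)
= 16.47 × (0.4106 − 0.09569) + 2.438 × 0.09569 = 5.421 mg/L.
DO = 9.65 − 5.421 = 4.229 mg/L.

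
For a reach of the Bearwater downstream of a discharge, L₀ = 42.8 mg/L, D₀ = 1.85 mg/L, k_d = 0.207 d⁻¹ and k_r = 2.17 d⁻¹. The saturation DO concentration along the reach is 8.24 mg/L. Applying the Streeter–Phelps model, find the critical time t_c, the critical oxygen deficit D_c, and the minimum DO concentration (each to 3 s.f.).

At the critical point dD/dt = 0, so k_d L₀ e^(−k_d t) = k_r D. Substituting D(t) from the Streeter–Phelps equation and solving for t gives
t_c = ln[(k_r/k_d)(1 − D₀(k_r−k_d)/(k_d L₀))] / (k_r−k_d).
Here k_r−k_d = 1.963 d⁻¹ and 1 − D₀(k_r−k_d)/(k_d L₀) = 1 − 1.85×1.963/(0.207×42.8) = 0.5901, so
t_c = ln(10.48 × 0.5901) / 1.963 = 1.822 / 1.963 = 0.9283 d.
L(t_c) = L₀ e^(−k_d t_c) = 42.8 × 0.8252 = 35.32 mg/L, and at the critical point k_r D_c = k_d L, so D_c = (0.207/2.17) × 35.32 = 3.369 mg/L.
Minimum DO = C_s − D_c = 8.24 − 3.369 = 4.871 mg/L.

t_c ≈ 0.928 d; D_c ≈ 3.37 mg/L; min DO ≈ 4.87 mg/L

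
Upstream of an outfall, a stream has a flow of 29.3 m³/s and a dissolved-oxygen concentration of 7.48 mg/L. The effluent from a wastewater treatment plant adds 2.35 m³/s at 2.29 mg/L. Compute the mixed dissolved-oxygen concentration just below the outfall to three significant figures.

7.09 mg/L

Flow-weighted mixing: C = (Q_r C_r + Q_w C_w)/(Q_r + Q_w)
= (29.3×7.48 + 2.35×2.29)/(29.3 + 2.35) = 224.5/31.65 = 7.095 mg/L.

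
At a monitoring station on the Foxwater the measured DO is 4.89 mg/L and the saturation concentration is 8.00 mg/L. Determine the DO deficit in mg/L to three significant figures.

D = C_s − C = 8.00 − 4.89 = 3.11 mg/L.

D ≈ 3.11 mg/L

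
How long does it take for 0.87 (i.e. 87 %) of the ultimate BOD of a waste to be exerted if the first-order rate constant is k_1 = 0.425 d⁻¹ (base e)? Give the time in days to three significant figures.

t ≈ 4.80 d

y/L₀ = 1 − e^(−k_1 t) = 0.87 ⇒ e^(−k_1 t) = 0.130
t = −ln(0.130) / 0.425 = 2.040 / 0.425 = 4.801 d.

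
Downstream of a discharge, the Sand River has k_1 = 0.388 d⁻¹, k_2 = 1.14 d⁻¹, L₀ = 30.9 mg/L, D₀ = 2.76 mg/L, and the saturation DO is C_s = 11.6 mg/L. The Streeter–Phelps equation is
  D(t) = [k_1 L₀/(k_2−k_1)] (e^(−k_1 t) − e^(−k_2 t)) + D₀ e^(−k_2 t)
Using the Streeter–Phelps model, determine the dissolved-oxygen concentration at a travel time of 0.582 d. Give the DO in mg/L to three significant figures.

DO ≈ 5.67 mg/L

k_1 L₀/(k_2−k_1) = 0.388×30.9/(1.14−0.388) = 11.99/0.7520 = 15.94 mg/L.
e^(−k_1 t) = e^(−0.388×0.5820) = 0.7979; e^(−k_2 t) = e^(−1.14×0.5820) = 0.5151.
D = 15.94 × (0.7979 − 0.5151) + 2.76 × 0.5151 = 4.509 + 1.422 = 5.930 mg/L.
DO = C_s − D = 11.6 − 5.930 = 5.670 mg/L.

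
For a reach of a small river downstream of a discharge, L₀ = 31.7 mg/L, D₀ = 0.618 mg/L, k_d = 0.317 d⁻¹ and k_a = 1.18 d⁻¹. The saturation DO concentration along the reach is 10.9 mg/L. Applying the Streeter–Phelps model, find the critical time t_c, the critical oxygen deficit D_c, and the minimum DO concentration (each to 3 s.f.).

t_c ≈ 1.46 d; D_c ≈ 5.36 mg/L; min DO ≈ 5.54 mg/L

With k_a/k_d = 3.722 and 1 − D₀(k_a−k_d)/(k_d L₀) = 0.9469,
t_c = ln(3.722 × 0.9469) / (1.18 − 0.317) = ln(3.525) / 0.8630 = 1.260/0.8630 = 1.460 d.
L(t_c) = L₀ e^(−k_d t_c) = 31.7 × 0.6295 = 19.96 mg/L, and at the critical point k_a D_c = k_d L, so D_c = (0.317/1.18) × 19.96 = 5.361 mg/L.
Minimum DO = C_s − D_c = 10.9 − 5.361 = 5.539 mg/L.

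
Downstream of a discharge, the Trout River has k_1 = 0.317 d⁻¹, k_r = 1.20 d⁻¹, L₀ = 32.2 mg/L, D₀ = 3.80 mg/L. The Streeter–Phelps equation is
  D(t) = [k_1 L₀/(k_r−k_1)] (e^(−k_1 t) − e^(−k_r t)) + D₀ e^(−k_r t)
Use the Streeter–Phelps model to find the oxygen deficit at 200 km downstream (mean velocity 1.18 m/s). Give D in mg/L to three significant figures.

Travel time t = x/v = 200 km / (1.18 m/s) = 200000 m / 1.18 m/s = 169500 s = 1.962 d.
k_1 L₀/(k_r−k_1) = 0.317×32.2/(1.20−0.317) = 10.21/0.8830 = 11.56 mg/L.
e^(−k_1 t) = e^(−0.317×1.962) = 0.5369; e^(−k_r t) = e^(−1.20×1.962) = 0.09498.
D = 11.56 × (0.5369 − 0.09498) + 3.80 × 0.09498 = 5.109 + 0.3609 = 5.470 mg/L.

D ≈ 5.47 mg/L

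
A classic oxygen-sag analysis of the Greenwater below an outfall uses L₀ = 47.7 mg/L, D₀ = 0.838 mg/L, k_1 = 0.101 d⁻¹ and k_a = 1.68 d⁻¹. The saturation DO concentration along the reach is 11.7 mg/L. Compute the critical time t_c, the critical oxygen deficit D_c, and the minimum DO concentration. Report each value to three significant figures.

t_c ≈ 1.58 d; D_c ≈ 2.45 mg/L; min DO ≈ 9.25 mg/L

t_c = [1/(k_a−k_1)] ln[(k_a/k_1)(1 − D₀(k_a−k_1)/(k_1 L₀))]
= [1/(1.68−0.101)] ln[(1.68/0.101)(1 − 0.838×1.579/(0.101×47.7))]
= (1/1.579) ln[16.63 × 0.7253] = 0.6333 × ln(12.07) = 0.6333 × 2.490 = 1.577 d.
D_c = (k_1/k_a) L₀ e^(−k_1 t_c) = (0.101/1.68) × 47.7 × e^(−0.101×1.577) = 0.06012 × 47.7 × 0.8527 = 2.445 mg/L.
Minimum DO = C_s − D_c = 11.7 − 2.445 = 9.255 mg/L.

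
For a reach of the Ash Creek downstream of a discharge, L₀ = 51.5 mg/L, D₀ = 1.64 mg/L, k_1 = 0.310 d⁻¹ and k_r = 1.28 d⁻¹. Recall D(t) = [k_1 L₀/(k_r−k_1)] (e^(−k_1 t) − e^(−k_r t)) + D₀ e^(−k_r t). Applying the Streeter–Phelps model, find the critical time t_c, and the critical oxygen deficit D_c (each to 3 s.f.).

At the critical point dD/dt = 0, so k_1 L₀ e^(−k_1 t) = k_r D. Substituting D(t) from the Streeter–Phelps equation and solving for t gives
t_c = ln[(k_r/k_1)(1 − D₀(k_r−k_1)/(k_1 L₀))] / (k_r−k_1).
Here k_r−k_1 = 0.9700 d⁻¹ and 1 − D₀(k_r−k_1)/(k_1 L₀) = 1 − 1.64×0.9700/(0.310×51.5) = 0.9004, so
t_c = ln(4.129 × 0.9004) / 0.9700 = 1.313 / 0.9700 = 1.354 d.
D_c = (k_1/k_r) L₀ e^(−k_1 t_c) = (0.310/1.28) × 51.5 × e^(−0.310×1.354) = 0.2422 × 51.5 × 0.6573 = 8.198 mg/L.

t_c ≈ 1.35 d; D_c ≈ 8.20 mg/L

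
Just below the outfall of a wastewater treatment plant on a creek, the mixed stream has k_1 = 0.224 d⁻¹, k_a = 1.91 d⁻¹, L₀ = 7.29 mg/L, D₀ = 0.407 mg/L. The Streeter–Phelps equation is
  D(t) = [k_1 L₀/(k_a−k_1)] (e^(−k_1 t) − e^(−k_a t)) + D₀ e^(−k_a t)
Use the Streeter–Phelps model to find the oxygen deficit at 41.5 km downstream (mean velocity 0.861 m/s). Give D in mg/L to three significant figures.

Travel time t = x/v = 41.5 km / (0.861 m/s) = 41500 m / 0.861 m/s = 48200 s = 0.5579 d.
k_1 L₀/(k_a−k_1) = 0.224×7.29/(1.91−0.224) = 1.633/1.686 = 0.9685 mg/L.
e^(−k_1 t) = e^(−0.224×0.5579) = 0.8825; e^(−k_a t) = e^(−1.91×0.5579) = 0.3445.
D = 0.9685 × (0.8825 − 0.3445) + 0.407 × 0.3445 = 0.5211 + 0.1402 = 0.6613 mg/L.

D ≈ 0.661 mg/L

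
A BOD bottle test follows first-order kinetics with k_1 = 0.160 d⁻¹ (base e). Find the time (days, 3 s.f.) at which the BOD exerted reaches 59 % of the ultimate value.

t ≈ 5.57 d

y/L₀ = 1 − e^(−k_1 t) = 0.59 ⇒ e^(−k_1 t) = 0.410
t = −ln(0.410) / 0.160 = 0.8916 / 0.160 = 5.572 d.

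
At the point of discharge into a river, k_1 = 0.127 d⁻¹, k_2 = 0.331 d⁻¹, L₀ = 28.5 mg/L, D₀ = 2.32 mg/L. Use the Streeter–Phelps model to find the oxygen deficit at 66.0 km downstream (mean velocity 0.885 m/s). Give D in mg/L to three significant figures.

D ≈ 4.31 mg/L

Travel time t = x/v = 66.0 km / (0.885 m/s) = 66000 m / 0.885 m/s = 74580 s = 0.8632 d.
k_1 L₀/(k_2−k_1) = 0.127×28.5/(0.331−0.127) = 3.619/0.2040 = 17.74 mg/L.
e^(−k_1 t) = e^(−0.127×0.8632) = 0.8962; e^(−k_2 t) = e^(−0.331×0.8632) = 0.7515.
D = 17.74 × (0.8962 − 0.7515) + 2.32 × 0.7515 = 2.567 + 1.743 = 4.311 mg/L.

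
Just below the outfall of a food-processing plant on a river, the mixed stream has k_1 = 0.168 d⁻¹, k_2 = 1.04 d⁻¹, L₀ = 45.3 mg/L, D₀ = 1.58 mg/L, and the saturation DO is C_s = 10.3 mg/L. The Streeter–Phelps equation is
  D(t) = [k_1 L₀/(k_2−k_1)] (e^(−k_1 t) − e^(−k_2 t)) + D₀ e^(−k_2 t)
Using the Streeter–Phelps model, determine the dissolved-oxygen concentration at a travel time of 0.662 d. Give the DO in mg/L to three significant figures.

DO ≈ 6.08 mg/L

k_1 L₀/(k_2−k_1) = 0.168×45.3/(1.04−0.168) = 7.610/0.8720 = 8.728 mg/L.
e^(−k_1 t) = e^(−0.168×0.6620) = 0.8947; e^(−k_2 t) = e^(−1.04×0.6620) = 0.5023.
D = 8.728 × (0.8947 − 0.5023) + 1.58 × 0.5023 = 3.425 + 0.7937 = 4.218 mg/L.
DO = C_s − D = 10.3 − 4.218 = 6.082 mg/L.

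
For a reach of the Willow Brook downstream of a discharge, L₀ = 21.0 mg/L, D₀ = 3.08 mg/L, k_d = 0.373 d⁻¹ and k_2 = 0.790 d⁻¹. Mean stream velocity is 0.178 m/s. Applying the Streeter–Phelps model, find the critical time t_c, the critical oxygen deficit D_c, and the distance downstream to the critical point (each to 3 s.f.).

With k_2/k_d = 2.118 and 1 − D₀(k_2−k_d)/(k_d L₀) = 0.8360,
t_c = ln(2.118 × 0.8360) / (0.790 − 0.373) = ln(1.771) / 0.4170 = 0.5714/0.4170 = 1.370 d.
L(t_c) = L₀ e^(−k_d t_c) = 21.0 × 0.5998 = 12.60 mg/L, and at the critical point k_2 D_c = k_d L, so D_c = (0.373/0.790) × 12.60 = 5.948 mg/L.
x_c = v t_c = 0.178 m/s × 1.370 d × 86400 s/d = 21070 m ≈ 21.1 km.

t_c ≈ 1.37 d; D_c ≈ 5.95 mg/L; x_c ≈ 21.1 km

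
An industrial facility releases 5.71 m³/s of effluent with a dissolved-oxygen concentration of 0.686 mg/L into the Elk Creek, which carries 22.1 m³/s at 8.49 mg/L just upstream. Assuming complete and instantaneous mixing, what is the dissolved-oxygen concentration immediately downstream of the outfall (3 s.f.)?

Flow-weighted mixing: C = (Q_r C_r + Q_w C_w)/(Q_r + Q_w)
= (22.1×8.49 + 5.71×0.686)/(22.1 + 5.71) = 191.5/27.81 = 6.888 mg/L.

6.89 mg/L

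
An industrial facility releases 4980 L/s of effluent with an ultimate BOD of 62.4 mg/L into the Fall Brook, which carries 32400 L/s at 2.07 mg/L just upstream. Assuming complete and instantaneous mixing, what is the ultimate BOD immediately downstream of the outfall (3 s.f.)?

10.1 mg/L

Flow-weighted mixing: C = (Q_r C_r + Q_w C_w)/(Q_r + Q_w)
= (32400×2.07 + 4980×62.4)/(32400 + 4980) = 377800/37380 = 10.11 mg/L.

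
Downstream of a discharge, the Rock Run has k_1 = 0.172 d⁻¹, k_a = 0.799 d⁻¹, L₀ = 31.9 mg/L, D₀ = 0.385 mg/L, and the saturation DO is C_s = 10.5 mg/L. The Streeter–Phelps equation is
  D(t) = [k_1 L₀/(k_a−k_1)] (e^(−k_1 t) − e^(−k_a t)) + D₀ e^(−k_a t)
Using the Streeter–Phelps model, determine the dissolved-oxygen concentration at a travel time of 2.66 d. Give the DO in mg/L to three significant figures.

k_1 L₀/(k_a−k_1) = 0.172×31.9/(0.799−0.172) = 5.487/0.6270 = 8.751 mg/L.
e^(−k_1 t) = e^(−0.172×2.660) = 0.6329; e^(−k_a t) = e^(−0.799×2.660) = 0.1194.
D = 8.751 × (0.6329 − 0.1194) + 0.385 × 0.1194 = 4.493 + 0.04597 = 4.539 mg/L.
DO = C_s − D = 10.5 − 4.539 = 5.961 mg/L.

DO ≈ 5.96 mg/L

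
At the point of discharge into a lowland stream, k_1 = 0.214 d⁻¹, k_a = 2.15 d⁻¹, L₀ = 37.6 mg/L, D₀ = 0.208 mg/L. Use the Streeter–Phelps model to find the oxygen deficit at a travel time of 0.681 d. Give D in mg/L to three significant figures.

D ≈ 2.68 mg/L

k_1 L₀/(k_a−k_1) = 0.214×37.6/(2.15−0.214) = 8.046/1.936 = 4.156 mg/L.
e^(−k_1 t) = e^(−0.214×0.6810) = 0.8644; e^(−k_a t) = e^(−2.15×0.6810) = 0.2313.
D = 4.156 × (0.8644 − 0.2313) + 0.208 × 0.2313 = 2.631 + 0.04811 = 2.679 mg/L.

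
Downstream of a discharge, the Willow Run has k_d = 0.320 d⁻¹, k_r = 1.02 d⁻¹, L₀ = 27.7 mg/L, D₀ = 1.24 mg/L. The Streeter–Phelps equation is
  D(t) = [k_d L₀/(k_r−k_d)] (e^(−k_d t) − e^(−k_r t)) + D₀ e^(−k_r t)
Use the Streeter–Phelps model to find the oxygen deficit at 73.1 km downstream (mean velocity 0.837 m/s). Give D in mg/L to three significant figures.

Travel time t = x/v = 73.1 km / (0.837 m/s) = 73100 m / 0.837 m/s = 87340 s = 1.011 d.
k_d L₀/(k_r−k_d) = 0.320×27.7/(1.02−0.320) = 8.864/0.7000 = 12.66 mg/L.
e^(−k_d t) = e^(−0.320×1.011) = 0.7236; e^(−k_r t) = e^(−1.02×1.011) = 0.3566.
D = 12.66 × (0.7236 − 0.3566) + 1.24 × 0.3566 = 4.647 + 0.4422 = 5.090 mg/L.

D ≈ 5.09 mg/L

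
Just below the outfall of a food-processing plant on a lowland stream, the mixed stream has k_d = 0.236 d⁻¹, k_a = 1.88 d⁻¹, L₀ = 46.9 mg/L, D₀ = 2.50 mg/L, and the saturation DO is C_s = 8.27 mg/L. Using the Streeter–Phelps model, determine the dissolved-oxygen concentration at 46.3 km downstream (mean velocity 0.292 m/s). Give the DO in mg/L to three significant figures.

Travel time t = x/v = 46.3 km / (0.292 m/s) = 46300 m / 0.292 m/s = 158600 s = 1.835 d.
k_d L₀/(k_a−k_d) = 0.236×46.9/(1.88−0.236) = 11.07/1.644 = 6.733 mg/L.
e^(−k_d t) = e^(−0.236×1.835) = 0.6485; e^(−k_a t) = e^(−1.88×1.835) = 0.03174.
D = 6.733 × (0.6485 − 0.03174) + 2.50 × 0.03174 = 4.152 + 0.07935 = 4.232 mg/L.
DO = C_s − D = 8.27 − 4.232 = 4.038 mg/L.

DO ≈ 4.04 mg/L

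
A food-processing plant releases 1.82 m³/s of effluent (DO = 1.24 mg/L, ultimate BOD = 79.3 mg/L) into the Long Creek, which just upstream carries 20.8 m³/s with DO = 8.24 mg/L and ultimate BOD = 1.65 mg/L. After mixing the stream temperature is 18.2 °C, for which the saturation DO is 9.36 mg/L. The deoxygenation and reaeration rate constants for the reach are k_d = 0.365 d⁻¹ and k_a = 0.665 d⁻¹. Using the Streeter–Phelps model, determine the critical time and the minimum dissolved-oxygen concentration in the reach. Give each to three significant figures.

Mixed DO = (20.8×8.24 + 1.82×1.24)/(20.8+1.82) = 173.6/22.62 = 7.677 mg/L.
Mixed L₀ = (20.8×1.65 + 1.82×79.3)/(22.62) = 178.6/22.62 = 7.898 mg/L.
Initial deficit D₀ = C_s − DO₀ = 9.36 − 7.677 = 1.683 mg/L.
t_c = (1/0.3000) ln[(0.665/0.365)(1 − 1.683×0.3000/(0.365×7.898))] = 3.333 × ln(1.503) = 1.358 d.
D_c = (0.365/0.665) × 7.898 × e^(−0.365×1.358) = 0.5489 × 7.898 × 0.6092 = 2.641 mg/L.
Minimum DO = 9.36 − 2.641 = 6.719 mg/L.

t_c ≈ 1.36 d; minimum DO ≈ 6.72 mg/L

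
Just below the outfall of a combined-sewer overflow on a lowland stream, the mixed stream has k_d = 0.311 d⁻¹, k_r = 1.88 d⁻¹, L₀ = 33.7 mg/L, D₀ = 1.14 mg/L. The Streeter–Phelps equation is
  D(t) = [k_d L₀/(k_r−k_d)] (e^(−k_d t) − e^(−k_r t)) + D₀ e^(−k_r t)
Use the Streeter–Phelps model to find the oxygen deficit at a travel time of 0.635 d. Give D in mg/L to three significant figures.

D ≈ 3.80 mg/L

k_d L₀/(k_r−k_d) = 0.311×33.7/(1.88−0.311) = 10.48/1.569 = 6.680 mg/L.
e^(−k_d t) = e^(−0.311×0.6350) = 0.8208; e^(−k_r t) = e^(−1.88×0.6350) = 0.3031.
D = 6.680 × (0.8208 − 0.3031) + 1.14 × 0.3031 = 3.458 + 0.3455 = 3.804 mg/L.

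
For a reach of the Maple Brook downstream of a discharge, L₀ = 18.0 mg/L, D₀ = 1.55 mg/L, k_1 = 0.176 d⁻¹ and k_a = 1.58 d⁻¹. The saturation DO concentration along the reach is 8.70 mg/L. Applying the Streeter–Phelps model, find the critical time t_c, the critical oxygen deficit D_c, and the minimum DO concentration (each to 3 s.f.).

With k_a/k_1 = 8.977 and 1 − D₀(k_a−k_1)/(k_1 L₀) = 0.3131,
t_c = ln(8.977 × 0.3131) / (1.58 − 0.176) = ln(2.810) / 1.404 = 1.033/1.404 = 0.7360 d.
D_c = (k_1/k_a) L₀ e^(−k_1 t_c) = (0.176/1.58) × 18.0 × e^(−0.176×0.7360) = 0.1114 × 18.0 × 0.8785 = 1.761 mg/L.
Minimum DO = C_s − D_c = 8.70 − 1.761 = 6.939 mg/L.

t_c ≈ 0.736 d; D_c ≈ 1.76 mg/L; min DO ≈ 6.94 mg/L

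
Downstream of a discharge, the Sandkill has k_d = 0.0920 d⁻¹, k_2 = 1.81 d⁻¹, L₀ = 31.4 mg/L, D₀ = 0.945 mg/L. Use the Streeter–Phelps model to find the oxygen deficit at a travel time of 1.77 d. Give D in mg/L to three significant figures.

D ≈ 1.40 mg/L

k_d L₀/(k_2−k_d) = 0.0920×31.4/(1.81−0.0920) = 2.889/1.718 = 1.681 mg/L.
e^(−k_d t) = e^(−0.0920×1.770) = 0.8497; e^(−k_2 t) = e^(−1.81×1.770) = 0.04061.
D = 1.681 × (0.8497 − 0.04061) + 0.945 × 0.04061 = 1.361 + 0.03838 = 1.399 mg/L.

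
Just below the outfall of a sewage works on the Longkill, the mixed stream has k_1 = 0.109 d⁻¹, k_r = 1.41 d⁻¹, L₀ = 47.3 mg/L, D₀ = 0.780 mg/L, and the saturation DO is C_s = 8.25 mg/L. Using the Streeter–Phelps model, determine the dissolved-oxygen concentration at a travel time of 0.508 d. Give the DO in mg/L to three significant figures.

DO ≈ 6.06 mg/L

k_1 L₀/(k_r−k_1) = 0.109×47.3/(1.41−0.109) = 5.156/1.301 = 3.963 mg/L.
e^(−k_1 t) = e^(−0.109×0.5080) = 0.9461; e^(−k_r t) = e^(−1.41×0.5080) = 0.4886.
D = 3.963 × (0.9461 − 0.4886) + 0.780 × 0.4886 = 1.813 + 0.3811 = 2.194 mg/L.
DO = C_s − D = 8.25 − 2.194 = 6.056 mg/L.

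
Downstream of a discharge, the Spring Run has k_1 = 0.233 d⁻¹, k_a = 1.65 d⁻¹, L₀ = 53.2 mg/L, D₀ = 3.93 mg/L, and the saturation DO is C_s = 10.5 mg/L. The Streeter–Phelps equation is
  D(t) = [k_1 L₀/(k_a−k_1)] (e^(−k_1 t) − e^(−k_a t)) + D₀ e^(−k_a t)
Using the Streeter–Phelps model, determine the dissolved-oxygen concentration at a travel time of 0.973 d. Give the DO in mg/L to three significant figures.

k_1 L₀/(k_a−k_1) = 0.233×53.2/(1.65−0.233) = 12.40/1.417 = 8.748 mg/L.
e^(−k_1 t) = e^(−0.233×0.9730) = 0.7972; e^(−k_a t) = e^(−1.65×0.9730) = 0.2008.
D = 8.748 × (0.7972 − 0.2008) + 3.93 × 0.2008 = 5.217 + 0.7891 = 6.006 mg/L.
DO = C_s − D = 10.5 − 6.006 = 4.494 mg/L.

DO ≈ 4.49 mg/L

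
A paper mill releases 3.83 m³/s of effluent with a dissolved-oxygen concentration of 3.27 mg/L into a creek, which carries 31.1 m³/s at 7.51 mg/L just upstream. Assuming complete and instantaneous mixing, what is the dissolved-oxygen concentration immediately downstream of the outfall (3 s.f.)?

Flow-weighted mixing: C = (Q_r C_r + Q_w C_w)/(Q_r + Q_w)
= (31.1×7.51 + 3.83×3.27)/(31.1 + 3.83) = 246.1/34.93 = 7.045 mg/L.

7.05 mg/L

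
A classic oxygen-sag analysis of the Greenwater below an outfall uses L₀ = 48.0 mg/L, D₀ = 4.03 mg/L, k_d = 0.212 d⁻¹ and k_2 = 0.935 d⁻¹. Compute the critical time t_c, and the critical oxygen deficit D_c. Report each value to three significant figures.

With k_2/k_d = 4.410 and 1 − D₀(k_2−k_d)/(k_d L₀) = 0.7137,
t_c = ln(4.410 × 0.7137) / (0.935 − 0.212) = ln(3.148) / 0.7230 = 1.147/0.7230 = 1.586 d.
D_c = (k_d/k_2) L₀ e^(−k_d t_c) = (0.212/0.935) × 48.0 × e^(−0.212×1.586) = 0.2267 × 48.0 × 0.7145 = 7.776 mg/L.

t_c ≈ 1.59 d; D_c ≈ 7.78 mg/L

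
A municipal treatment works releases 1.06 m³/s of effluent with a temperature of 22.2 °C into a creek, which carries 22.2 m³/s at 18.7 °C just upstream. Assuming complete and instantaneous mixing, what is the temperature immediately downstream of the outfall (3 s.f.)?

18.9 °C

Flow-weighted mixing: C = (Q_r C_r + Q_w C_w)/(Q_r + Q_w)
= (22.2×18.7 + 1.06×22.2)/(22.2 + 1.06) = 438.7/23.26 = 18.86 °C.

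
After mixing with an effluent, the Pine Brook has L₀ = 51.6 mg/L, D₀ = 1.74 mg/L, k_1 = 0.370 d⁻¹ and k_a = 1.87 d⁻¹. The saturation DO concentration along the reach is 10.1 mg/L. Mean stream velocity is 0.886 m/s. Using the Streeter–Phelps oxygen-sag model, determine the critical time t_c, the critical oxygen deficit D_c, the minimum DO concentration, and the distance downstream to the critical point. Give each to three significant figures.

t_c = [1/(k_a−k_1)] ln[(k_a/k_1)(1 − D₀(k_a−k_1)/(k_1 L₀))]
= [1/(1.87−0.370)] ln[(1.87/0.370)(1 − 1.74×1.500/(0.370×51.6))]
= (1/1.500) ln[5.054 × 0.8633] = 0.6667 × ln(4.363) = 0.6667 × 1.473 = 0.9821 d.
L(t_c) = L₀ e^(−k_1 t_c) = 51.6 × 0.6953 = 35.88 mg/L, and at the critical point k_a D_c = k_1 L, so D_c = (0.370/1.87) × 35.88 = 7.099 mg/L.
Minimum DO = C_s − D_c = 10.1 − 7.099 = 3.001 mg/L.
x_c = v t_c = 0.886 m/s × 0.9821 d × 86400 s/d = 75180 m ≈ 75.2 km.

t_c ≈ 0.982 d; D_c ≈ 7.10 mg/L; min DO ≈ 3.00 mg/L; x_c ≈ 75.2 km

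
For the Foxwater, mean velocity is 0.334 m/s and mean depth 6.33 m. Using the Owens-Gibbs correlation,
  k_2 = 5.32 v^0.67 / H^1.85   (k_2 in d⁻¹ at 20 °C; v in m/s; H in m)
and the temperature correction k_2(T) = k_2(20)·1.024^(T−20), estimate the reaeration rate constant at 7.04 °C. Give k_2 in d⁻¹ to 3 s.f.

k_2(20) = 5.32 × 0.334^0.67 / 6.33^1.85 = 5.32 × 0.4796 / 30.38 = 0.08399 d⁻¹.
k_2(7.04) = 0.08399 × 1.024^(7.04−20) = 0.08399 × 0.7354 = 0.06176 d⁻¹.

k_2 ≈ 0.0618 d⁻¹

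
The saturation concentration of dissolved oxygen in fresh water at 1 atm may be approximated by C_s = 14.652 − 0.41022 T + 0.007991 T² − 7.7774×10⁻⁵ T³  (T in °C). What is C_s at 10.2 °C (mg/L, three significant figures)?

C_s = 14.652 − 0.41022×10.2 + 0.007991×10.2² − 7.7774×10⁻⁵×10.2³ = 11.22 mg/L.

C_s ≈ 11.2 mg/L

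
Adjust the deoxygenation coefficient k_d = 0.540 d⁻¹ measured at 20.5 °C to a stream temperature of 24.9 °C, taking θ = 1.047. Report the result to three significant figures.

k_d ≈ 0.661 d⁻¹

k_d(T₂) = k_d(T₁) · θ^(T₂−T₁) = 0.540 × 1.047^(24.9−20.5)
= 0.540 × 1.047^4.40 = 0.540 × 1.224 = 0.6609 d⁻¹.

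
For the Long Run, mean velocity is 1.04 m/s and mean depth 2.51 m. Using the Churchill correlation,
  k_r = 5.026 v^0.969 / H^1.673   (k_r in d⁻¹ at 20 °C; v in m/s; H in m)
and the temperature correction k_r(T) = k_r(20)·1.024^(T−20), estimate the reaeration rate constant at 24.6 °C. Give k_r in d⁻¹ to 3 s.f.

k_r(20) = 5.026 × 1.04^0.969 / 2.51^1.673 = 5.026 × 1.039 / 4.663 = 1.120 d⁻¹.
k_r(24.6) = 1.120 × 1.024^(24.6−20) = 1.120 × 1.115 = 1.249 d⁻¹.

k_r ≈ 1.25 d⁻¹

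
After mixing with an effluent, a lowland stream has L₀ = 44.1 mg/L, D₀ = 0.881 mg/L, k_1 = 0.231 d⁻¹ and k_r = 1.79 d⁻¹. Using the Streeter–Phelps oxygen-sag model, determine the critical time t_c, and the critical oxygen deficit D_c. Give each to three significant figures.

At the critical point dD/dt = 0, so k_1 L₀ e^(−k_1 t) = k_r D. Substituting D(t) from the Streeter–Phelps equation and solving for t gives
t_c = ln[(k_r/k_1)(1 − D₀(k_r−k_1)/(k_1 L₀))] / (k_r−k_1).
Here k_r−k_1 = 1.559 d⁻¹ and 1 − D₀(k_r−k_1)/(k_1 L₀) = 1 − 0.881×1.559/(0.231×44.1) = 0.8652, so
t_c = ln(7.749 × 0.8652) / 1.559 = 1.903 / 1.559 = 1.220 d.
D_c = (k_1/k_r) L₀ e^(−k_1 t_c) = (0.231/1.79) × 44.1 × e^(−0.231×1.220) = 0.1291 × 44.1 × 0.7543 = 4.293 mg/L.

t_c ≈ 1.22 d; D_c ≈ 4.29 mg/L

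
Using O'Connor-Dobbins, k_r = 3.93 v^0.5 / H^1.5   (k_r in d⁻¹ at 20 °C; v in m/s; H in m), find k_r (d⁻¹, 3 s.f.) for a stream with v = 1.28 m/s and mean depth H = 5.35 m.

k_r ≈ 0.359 d⁻¹

k_r = 3.93 × 1.28^0.5 / 5.35^1.5 = 3.93 × 1.131 / 12.37 = 0.3593 d⁻¹.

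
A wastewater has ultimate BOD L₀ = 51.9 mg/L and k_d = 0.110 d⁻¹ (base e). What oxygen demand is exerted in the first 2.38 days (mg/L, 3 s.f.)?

y_t = L₀(1 − e^(−k_d t)) = 51.9 × (1 − e^(−0.110×2.38))
= 51.9 × (1 − 0.7697) = 51.9 × 0.2303 = 11.95 mg/L.

y ≈ 12.0 mg/L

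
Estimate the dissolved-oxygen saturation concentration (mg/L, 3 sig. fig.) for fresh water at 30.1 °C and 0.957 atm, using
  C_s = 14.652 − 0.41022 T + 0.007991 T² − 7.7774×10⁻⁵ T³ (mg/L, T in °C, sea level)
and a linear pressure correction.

C_s ≈ 7.10 mg/L

At sea level: C_s = 14.652 − 0.41022×30.1 + 0.007991×30.1² − 7.7774×10⁻⁵×30.1³ = 7.423 mg/L.
Pressure correction: C_s' = 7.423 × 0.957 = 7.104 mg/L.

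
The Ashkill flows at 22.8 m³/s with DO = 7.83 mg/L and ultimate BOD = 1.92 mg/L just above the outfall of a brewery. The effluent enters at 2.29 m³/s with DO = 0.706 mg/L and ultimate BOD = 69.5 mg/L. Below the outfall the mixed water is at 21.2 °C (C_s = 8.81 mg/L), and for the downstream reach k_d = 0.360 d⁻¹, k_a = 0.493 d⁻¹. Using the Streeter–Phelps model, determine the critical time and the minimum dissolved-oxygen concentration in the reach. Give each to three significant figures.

t_c ≈ 1.78 d; minimum DO ≈ 5.70 mg/L

Mixed DO = (22.8×7.83 + 2.29×0.706)/(22.8+2.29) = 180.1/25.09 = 7.180 mg/L.
Mixed L₀ = (22.8×1.92 + 2.29×69.5)/(25.09) = 202.9/25.09 = 8.088 mg/L.
Initial deficit D₀ = C_s − DO₀ = 8.81 − 7.180 = 1.630 mg/L.
t_c = (1/0.1330) ln[(0.493/0.360)(1 − 1.630×0.1330/(0.360×8.088))] = 7.519 × ln(1.267) = 1.782 d.
D_c = (0.360/0.493) × 8.088 × e^(−0.360×1.782) = 0.7302 × 8.088 × 0.5265 = 3.109 mg/L.
Minimum DO = 8.81 − 3.109 = 5.701 mg/L.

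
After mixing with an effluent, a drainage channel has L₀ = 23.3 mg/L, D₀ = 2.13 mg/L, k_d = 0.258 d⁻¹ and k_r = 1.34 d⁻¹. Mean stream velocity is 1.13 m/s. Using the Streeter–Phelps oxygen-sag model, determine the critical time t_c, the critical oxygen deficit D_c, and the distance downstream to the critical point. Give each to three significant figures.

With k_r/k_d = 5.194 and 1 − D₀(k_r−k_d)/(k_d L₀) = 0.6166,
t_c = ln(5.194 × 0.6166) / (1.34 − 0.258) = ln(3.203) / 1.082 = 1.164/1.082 = 1.076 d.
L(t_c) = L₀ e^(−k_d t_c) = 23.3 × 0.7576 = 17.65 mg/L, and at the critical point k_r D_c = k_d L, so D_c = (0.258/1.34) × 17.65 = 3.399 mg/L.
x_c = v t_c = 1.13 m/s × 1.076 d × 86400 s/d = 105000 m ≈ 105 km.

t_c ≈ 1.08 d; D_c ≈ 3.40 mg/L; x_c ≈ 105 km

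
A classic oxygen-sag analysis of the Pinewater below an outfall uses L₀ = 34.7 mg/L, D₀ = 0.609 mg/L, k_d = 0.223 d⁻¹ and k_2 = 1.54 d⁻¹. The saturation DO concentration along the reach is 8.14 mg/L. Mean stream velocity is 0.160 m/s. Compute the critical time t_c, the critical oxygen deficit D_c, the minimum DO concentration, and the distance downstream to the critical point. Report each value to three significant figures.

t_c ≈ 1.38 d; D_c ≈ 3.69 mg/L; min DO ≈ 4.45 mg/L; x_c ≈ 19.1 km

With k_2/k_d = 6.906 and 1 − D₀(k_2−k_d)/(k_d L₀) = 0.8964,
t_c = ln(6.906 × 0.8964) / (1.54 − 0.223) = ln(6.190) / 1.317 = 1.823/1.317 = 1.384 d.
L(t_c) = L₀ e^(−k_d t_c) = 34.7 × 0.7344 = 25.48 mg/L, and at the critical point k_2 D_c = k_d L, so D_c = (0.223/1.54) × 25.48 = 3.690 mg/L.
Minimum DO = C_s − D_c = 8.14 − 3.690 = 4.450 mg/L.
x_c = v t_c = 0.160 m/s × 1.384 d × 86400 s/d = 19130 m ≈ 19.1 km.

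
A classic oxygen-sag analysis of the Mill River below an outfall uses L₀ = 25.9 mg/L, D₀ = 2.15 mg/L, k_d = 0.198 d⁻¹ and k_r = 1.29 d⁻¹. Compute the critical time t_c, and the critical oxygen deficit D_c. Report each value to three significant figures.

With k_r/k_d = 6.515 and 1 − D₀(k_r−k_d)/(k_d L₀) = 0.5422,
t_c = ln(6.515 × 0.5422) / (1.29 − 0.198) = ln(3.532) / 1.092 = 1.262/1.092 = 1.156 d.
D_c = (k_d/k_r) L₀ e^(−k_d t_c) = (0.198/1.29) × 25.9 × e^(−0.198×1.156) = 0.1535 × 25.9 × 0.7955 = 3.162 mg/L.

t_c ≈ 1.16 d; D_c ≈ 3.16 mg/L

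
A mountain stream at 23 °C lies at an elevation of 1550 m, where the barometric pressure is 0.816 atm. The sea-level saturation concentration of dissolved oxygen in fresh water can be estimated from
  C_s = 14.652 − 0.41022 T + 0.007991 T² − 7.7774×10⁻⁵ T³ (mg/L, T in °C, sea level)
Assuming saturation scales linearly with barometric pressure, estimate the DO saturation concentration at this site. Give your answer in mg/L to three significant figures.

C_s ≈ 6.93 mg/L

At sea level: C_s = 14.652 − 0.41022×23 + 0.007991×23² − 7.7774×10⁻⁵×23³ = 8.498 mg/L.
Pressure correction: C_s' = 8.498 × 0.816 = 6.934 mg/L.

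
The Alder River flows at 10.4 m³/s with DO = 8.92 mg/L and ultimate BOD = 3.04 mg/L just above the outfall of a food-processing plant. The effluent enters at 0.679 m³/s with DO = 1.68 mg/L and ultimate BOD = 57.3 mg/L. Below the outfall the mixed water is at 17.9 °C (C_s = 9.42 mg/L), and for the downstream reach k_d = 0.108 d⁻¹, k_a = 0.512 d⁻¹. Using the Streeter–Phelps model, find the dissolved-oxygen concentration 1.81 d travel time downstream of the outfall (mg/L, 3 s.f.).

DO ≈ 8.32 mg/L

Mixed DO = (10.4×8.92 + 0.679×1.68)/(10.4+0.679) = 93.91/11.08 = 8.476 mg/L.
Mixed L₀ = (10.4×3.04 + 0.679×57.3)/(11.08) = 70.52/11.08 = 6.365 mg/L.
Initial deficit D₀ = C_s − DO₀ = 9.42 − 8.476 = 0.9437 mg/L.
D(1.81) = [0.108×6.365/(0.512−0.108)](e^(−0.108×1.81) − e^(−0.512×1.81)) + 0.9437 e^(−0.512×1.81)
= 1.702 × (0.8224 − 0.3958) + 0.9437 × 0.3958 = 1.099 mg/L.
DO = 9.42 − 1.099 = 8.321 mg/L.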